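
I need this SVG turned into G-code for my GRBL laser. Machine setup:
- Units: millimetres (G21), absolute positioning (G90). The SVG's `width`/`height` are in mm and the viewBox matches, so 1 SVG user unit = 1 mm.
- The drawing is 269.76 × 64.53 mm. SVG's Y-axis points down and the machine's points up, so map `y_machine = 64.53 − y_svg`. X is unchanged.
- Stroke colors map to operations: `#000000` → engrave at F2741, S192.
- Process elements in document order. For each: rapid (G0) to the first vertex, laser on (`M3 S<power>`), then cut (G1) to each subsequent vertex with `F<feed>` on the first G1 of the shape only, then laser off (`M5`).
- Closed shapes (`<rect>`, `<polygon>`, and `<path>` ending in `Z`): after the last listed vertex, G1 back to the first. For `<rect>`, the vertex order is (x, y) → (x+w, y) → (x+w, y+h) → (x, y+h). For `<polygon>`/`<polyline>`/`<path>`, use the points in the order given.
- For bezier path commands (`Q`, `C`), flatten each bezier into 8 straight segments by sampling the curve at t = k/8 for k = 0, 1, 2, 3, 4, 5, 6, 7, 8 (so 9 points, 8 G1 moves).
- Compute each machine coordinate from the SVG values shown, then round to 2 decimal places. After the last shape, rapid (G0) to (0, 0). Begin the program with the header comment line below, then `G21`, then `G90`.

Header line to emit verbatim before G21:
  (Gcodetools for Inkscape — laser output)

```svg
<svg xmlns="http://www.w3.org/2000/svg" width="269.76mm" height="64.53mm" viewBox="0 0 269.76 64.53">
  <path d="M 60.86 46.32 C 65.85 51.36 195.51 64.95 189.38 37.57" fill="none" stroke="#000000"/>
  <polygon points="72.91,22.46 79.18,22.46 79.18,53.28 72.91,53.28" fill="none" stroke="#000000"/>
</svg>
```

(Gcodetools for Inkscape — laser output)
G21
G90
G0 X60.86 Y18.21
M3 S192
G1 X68.07 Y16.02 F2741
G1 X83.91 Y13.60
G1 X105.33 Y11.54
G1 X129.29 Y10.43
G1 X152.73 Y10.83
G1 X172.59 Y13.33
G1 X185.82 Y18.52
G1 X189.38 Y26.96
M5
G0 X72.91 Y42.07
M3 S192
G1 X79.18 Y42.07 F2741
G1 X79.18 Y11.25
G1 X72.91 Y11.25
G1 X72.91 Y42.07
M5
G0 X0.00 Y0.00

Since the viewBox matches the mm dimensions, user units are millimetres directly. The only transform is the Y-flip y_m = 64.53 − y_svg.

Shape 1 is a cubic bezier drawn with `<path>`. Its stroke #000000 means engrave at S192, F2741. After flipping Y the toolpath is (60.86,18.21) → (68.07,16.02) → (83.91,13.60) → (105.33,11.54) → (129.29,10.43) → (152.73,10.83) → (172.59,13.33) → (185.82,18.52) → (189.38,26.96).

Shape 2 is a rectangle drawn with `<polygon>`. Its stroke #000000 means engrave at S192, F2741. After flipping Y the toolpath is (72.91,42.07) → (79.18,42.07) → (79.18,11.25) → (72.91,11.25) → (72.91,42.07), returning to the start.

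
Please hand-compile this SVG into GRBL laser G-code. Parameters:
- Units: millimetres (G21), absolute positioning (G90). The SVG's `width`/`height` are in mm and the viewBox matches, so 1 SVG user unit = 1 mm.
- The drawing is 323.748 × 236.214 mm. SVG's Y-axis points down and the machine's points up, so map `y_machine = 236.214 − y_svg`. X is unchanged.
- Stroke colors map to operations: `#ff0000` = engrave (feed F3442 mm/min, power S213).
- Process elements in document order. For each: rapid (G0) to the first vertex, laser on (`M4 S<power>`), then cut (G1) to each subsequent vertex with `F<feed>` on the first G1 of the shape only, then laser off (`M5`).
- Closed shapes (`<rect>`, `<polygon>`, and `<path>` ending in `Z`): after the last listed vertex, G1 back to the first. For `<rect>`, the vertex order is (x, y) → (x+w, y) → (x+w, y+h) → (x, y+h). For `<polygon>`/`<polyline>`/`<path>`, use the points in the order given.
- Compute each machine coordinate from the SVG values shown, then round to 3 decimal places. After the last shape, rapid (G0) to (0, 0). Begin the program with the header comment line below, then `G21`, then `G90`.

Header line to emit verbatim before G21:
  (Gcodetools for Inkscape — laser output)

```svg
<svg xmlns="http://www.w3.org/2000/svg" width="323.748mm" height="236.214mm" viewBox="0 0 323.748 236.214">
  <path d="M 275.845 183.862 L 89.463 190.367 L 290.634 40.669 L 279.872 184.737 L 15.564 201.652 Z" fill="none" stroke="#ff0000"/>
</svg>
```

1 u = 1 mm; y_m = 236.214 − y.

[1] `<path>` closed polygon, #ff0000→engrave S213 F3442: (275.845,52.352) → (89.463,45.847) → (290.634,195.545) → (279.872,51.477) → (15.564,34.562) → (275.845,52.352) (closed)

(Gcodetools for Inkscape — laser output)
G21
G90
G0 X275.845 Y52.352
M4 S213
G1 X89.463 Y45.847 F3442
G1 X290.634 Y195.545
G1 X279.872 Y51.477
G1 X15.564 Y34.562
G1 X275.845 Y52.352
M5
G0 X0.000 Y0.000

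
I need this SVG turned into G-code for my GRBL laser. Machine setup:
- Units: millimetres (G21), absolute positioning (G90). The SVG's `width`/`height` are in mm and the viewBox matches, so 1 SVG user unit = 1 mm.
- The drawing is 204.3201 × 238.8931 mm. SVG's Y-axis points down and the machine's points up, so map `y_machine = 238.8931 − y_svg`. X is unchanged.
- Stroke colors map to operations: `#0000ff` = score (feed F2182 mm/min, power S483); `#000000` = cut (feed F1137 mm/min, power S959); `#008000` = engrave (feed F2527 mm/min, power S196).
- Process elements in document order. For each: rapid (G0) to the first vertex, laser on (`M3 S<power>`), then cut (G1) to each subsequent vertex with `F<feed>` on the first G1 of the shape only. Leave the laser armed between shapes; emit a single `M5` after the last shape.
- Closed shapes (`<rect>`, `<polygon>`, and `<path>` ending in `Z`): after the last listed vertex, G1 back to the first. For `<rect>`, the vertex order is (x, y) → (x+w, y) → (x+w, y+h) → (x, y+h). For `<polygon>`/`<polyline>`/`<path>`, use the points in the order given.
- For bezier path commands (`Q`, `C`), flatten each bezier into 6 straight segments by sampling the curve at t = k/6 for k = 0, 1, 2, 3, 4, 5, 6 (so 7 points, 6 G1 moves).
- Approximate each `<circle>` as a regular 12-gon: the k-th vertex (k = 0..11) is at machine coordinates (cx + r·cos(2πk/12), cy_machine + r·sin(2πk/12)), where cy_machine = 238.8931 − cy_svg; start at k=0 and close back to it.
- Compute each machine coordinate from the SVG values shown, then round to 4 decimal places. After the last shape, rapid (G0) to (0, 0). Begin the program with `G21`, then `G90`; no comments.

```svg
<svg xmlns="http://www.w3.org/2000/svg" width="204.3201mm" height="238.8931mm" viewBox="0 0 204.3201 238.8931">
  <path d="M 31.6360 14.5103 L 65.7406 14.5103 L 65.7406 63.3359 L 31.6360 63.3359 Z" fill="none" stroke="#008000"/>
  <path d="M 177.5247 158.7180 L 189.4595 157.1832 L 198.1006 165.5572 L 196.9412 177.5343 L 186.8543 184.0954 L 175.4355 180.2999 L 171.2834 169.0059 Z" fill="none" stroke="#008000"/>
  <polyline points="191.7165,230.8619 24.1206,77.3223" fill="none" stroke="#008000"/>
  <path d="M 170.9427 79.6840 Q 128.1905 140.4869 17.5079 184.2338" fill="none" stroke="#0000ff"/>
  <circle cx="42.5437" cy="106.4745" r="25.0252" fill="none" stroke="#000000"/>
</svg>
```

G21
G90
G0 X31.6360 Y224.3828
M3 S196
G1 X65.7406 Y224.3828 F2527
G1 X65.7406 Y175.5572
G1 X31.6360 Y175.5572
G1 X31.6360 Y224.3828
G0 X177.5247 Y80.1751
M3 S196
G1 X189.4595 Y81.7099 F2527
G1 X198.1006 Y73.3359
G1 X196.9412 Y61.3588
G1 X186.8543 Y54.7977
G1 X175.4355 Y58.5932
G1 X171.2834 Y69.8872
G1 X177.5247 Y80.1751
G0 X191.7165 Y8.0312
M3 S196
G1 X24.1206 Y161.5708 F2527
G0 X170.9427 Y159.2091
M3 S483
G1 X154.8050 Y139.4152 F2182
G1 X134.8934 Y120.5689
G1 X111.2079 Y102.6702
G1 X83.7485 Y85.7190
G1 X52.5151 Y69.7154
G1 X17.5079 Y54.6593
G0 X67.5689 Y132.4186
M3 S959
G1 X64.2162 Y144.9312 F1137
G1 X55.0563 Y154.0911
G1 X42.5437 Y157.4438
G1 X30.0311 Y154.0911
G1 X20.8712 Y144.9312
G1 X17.5185 Y132.4186
G1 X20.8712 Y119.9060
G1 X30.0311 Y110.7461
G1 X42.5437 Y107.3934
G1 X55.0563 Y110.7461
G1 X64.2162 Y119.9060
G1 X67.5689 Y132.4186
M5
G0 X0.0000 Y0.0000

1 u = 1 mm; y_m = 238.8931 − y.

[1] `<path>` rectangle, #008000→engrave S196 F2527: (31.6360,224.3828) → (65.7406,224.3828) → (65.7406,175.5572) → (31.6360,175.5572) → (31.6360,224.3828) (closed)

[2] `<path>` regular polygon, #008000→engrave S196 F2527: (177.5247,80.1751) → (189.4595,81.7099) → (198.1006,73.3359) → (196.9412,61.3588) → (186.8543,54.7977) → (175.4355,58.5932) → (171.2834,69.8872) → (177.5247,80.1751) (closed)

[3] `<polyline>` line segment, #008000→engrave S196 F2527: (191.7165,8.0312) → (24.1206,161.5708)

[4] `<path>` quadratic bezier, #0000ff→score S483 F2182: (170.9427,159.2091) → (154.8050,139.4152) → (134.8934,120.5689) → (111.2079,102.6702) → (83.7485,85.7190) → (52.5151,69.7154) → (17.5079,54.6593)

[5] `<circle>` circle, #000000→cut S959 F1137: (67.5689,132.4186) → (64.2162,144.9312) → (55.0563,154.0911) → (42.5437,157.4438) → (30.0311,154.0911) → (20.8712,144.9312) → (17.5185,132.4186) → (20.8712,119.9060) → (30.0311,110.7461) → (42.5437,107.3934) → (55.0563,110.7461) → (64.2162,119.9060) → (67.5689,132.4186) (closed)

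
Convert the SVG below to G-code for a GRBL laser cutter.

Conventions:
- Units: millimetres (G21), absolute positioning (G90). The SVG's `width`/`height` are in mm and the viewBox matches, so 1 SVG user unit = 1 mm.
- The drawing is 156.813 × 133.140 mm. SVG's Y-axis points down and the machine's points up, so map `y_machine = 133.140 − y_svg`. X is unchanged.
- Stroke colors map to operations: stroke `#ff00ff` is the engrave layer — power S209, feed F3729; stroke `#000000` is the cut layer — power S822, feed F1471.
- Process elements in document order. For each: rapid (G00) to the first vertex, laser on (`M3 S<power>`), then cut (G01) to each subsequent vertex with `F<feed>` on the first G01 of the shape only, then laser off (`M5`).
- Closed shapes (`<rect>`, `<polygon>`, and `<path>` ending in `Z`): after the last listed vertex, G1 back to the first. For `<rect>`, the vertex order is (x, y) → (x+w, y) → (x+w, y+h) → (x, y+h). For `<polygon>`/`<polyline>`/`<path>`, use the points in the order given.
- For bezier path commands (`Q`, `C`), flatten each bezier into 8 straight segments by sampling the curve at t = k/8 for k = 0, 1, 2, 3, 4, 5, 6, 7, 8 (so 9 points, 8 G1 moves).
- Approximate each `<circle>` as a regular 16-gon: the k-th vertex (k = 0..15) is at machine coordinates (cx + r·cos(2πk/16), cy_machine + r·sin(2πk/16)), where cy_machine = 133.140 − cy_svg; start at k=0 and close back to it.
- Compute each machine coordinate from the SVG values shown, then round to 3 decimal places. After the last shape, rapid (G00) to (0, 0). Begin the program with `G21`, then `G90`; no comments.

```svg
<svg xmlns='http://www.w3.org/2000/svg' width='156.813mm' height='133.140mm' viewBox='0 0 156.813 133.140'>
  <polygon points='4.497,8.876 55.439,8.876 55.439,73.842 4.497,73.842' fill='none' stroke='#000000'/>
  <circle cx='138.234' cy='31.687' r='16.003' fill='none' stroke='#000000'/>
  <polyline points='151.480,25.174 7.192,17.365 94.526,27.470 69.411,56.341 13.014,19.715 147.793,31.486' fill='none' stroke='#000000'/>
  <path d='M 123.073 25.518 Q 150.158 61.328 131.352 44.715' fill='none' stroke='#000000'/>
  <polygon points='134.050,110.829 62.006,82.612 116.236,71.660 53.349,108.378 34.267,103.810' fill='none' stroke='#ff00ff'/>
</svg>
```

G21
G90
G00 X4.497 Y124.264
M3 S822
G01 X55.439 Y124.264 F1471
G01 X55.439 Y59.298
G01 X4.497 Y59.298
G01 X4.497 Y124.264
M5
G00 X154.237 Y101.453
M3 S822
G01 X153.019 Y107.577 F1471
G01 X149.550 Y112.769
G01 X144.358 Y116.238
G01 X138.234 Y117.456
G01 X132.110 Y116.238
G01 X126.918 Y112.769
G01 X123.449 Y107.577
G01 X122.231 Y101.453
G01 X123.449 Y95.329
G01 X126.918 Y90.137
G01 X132.110 Y86.668
G01 X138.234 Y85.450
G01 X144.358 Y86.668
G01 X149.550 Y90.137
G01 X153.019 Y95.329
G01 X154.237 Y101.453
M5
G00 X151.480 Y107.966
M3 S822
G01 X7.192 Y115.775 F1471
G01 X94.526 Y105.670
G01 X69.411 Y76.799
G01 X13.014 Y113.425
G01 X147.793 Y101.654
M5
G00 X123.073 Y107.622
M3 S822
G01 X129.127 Y99.489 F1471
G01 X133.747 Y92.993
G01 X136.933 Y88.136
G01 X138.685 Y84.918
G01 X139.003 Y83.337
G01 X137.887 Y83.395
G01 X135.336 Y85.091
G01 X131.352 Y88.425
M5
G00 X134.050 Y22.311
M3 S209
G01 X62.006 Y50.528 F3729
G01 X116.236 Y61.480
G01 X53.349 Y24.762
G01 X34.267 Y29.330
G01 X134.050 Y22.311
M5
G00 X0.000 Y0.000

Since the viewBox matches the mm dimensions, user units are millimetres directly. The only transform is the Y-flip y_m = 133.140 − y_svg.

Shape 1 is a rectangle drawn with `<polygon>`. Its stroke #000000 means cut at S822, F1471. After flipping Y the toolpath is (4.497,124.264) → (55.439,124.264) → (55.439,59.298) → (4.497,59.298) → (4.497,124.264), returning to the start.

Shape 2 is a circle drawn with `<circle>`. Its stroke #000000 means cut at S822, F1471. After flipping Y the toolpath is (154.237,101.453) → (153.019,107.577) → (149.550,112.769) → (144.358,116.238) → (138.234,117.456) → (132.110,116.238) → (126.918,112.769) → (123.449,107.577) → (122.231,101.453) → (123.449,95.329) → (126.918,90.137) → (132.110,86.668) → (138.234,85.450) → (144.358,86.668) → (149.550,90.137) → (153.019,95.329) → (154.237,101.453), returning to the start.

Shape 3 is a open polyline drawn with `<polyline>`. Its stroke #000000 means cut at S822, F1471. After flipping Y the toolpath is (151.480,107.966) → (7.192,115.775) → (94.526,105.670) → (69.411,76.799) → (13.014,113.425) → (147.793,101.654).

Shape 4 is a quadratic bezier drawn with `<path>`. Its stroke #000000 means cut at S822, F1471. After flipping Y the toolpath is (123.073,107.622) → (129.127,99.489) → (133.747,92.993) → (136.933,88.136) → (138.685,84.918) → (139.003,83.337) → (137.887,83.395) → (135.336,85.091) → (131.352,88.425).

Shape 5 is a closed polygon drawn with `<polygon>`. Its stroke #ff00ff means engrave at S209, F3729. After flipping Y the toolpath is (134.050,22.311) → (62.006,50.528) → (116.236,61.480) → (53.349,24.762) → (34.267,29.330) → (134.050,22.311), returning to the start.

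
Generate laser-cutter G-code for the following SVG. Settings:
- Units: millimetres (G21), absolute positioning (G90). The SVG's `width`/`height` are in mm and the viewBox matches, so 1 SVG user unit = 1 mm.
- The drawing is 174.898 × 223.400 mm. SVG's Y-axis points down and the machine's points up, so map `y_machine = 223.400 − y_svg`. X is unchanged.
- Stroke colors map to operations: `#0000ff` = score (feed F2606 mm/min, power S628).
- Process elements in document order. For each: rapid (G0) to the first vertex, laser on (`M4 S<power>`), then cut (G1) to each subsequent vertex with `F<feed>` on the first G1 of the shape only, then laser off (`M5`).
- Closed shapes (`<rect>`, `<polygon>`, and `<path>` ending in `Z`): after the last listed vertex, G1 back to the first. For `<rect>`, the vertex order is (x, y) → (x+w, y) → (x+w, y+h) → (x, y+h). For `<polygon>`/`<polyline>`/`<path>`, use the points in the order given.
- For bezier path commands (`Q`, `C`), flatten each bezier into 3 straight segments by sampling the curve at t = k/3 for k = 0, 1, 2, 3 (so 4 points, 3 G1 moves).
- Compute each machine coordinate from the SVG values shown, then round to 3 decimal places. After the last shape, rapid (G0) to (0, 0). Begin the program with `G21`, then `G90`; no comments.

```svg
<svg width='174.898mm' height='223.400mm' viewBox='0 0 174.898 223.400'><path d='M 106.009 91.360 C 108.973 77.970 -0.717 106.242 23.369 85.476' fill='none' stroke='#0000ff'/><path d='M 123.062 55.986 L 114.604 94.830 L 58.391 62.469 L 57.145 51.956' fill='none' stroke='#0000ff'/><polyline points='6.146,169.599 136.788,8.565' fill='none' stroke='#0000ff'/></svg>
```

viewBox `0 0 174.898 223.400` with mm width/height → 1 unit = 1 mm. Flip: y_m = 223.400 − y_svg.

**Shape 1** — `<path>` cubic bezier, stroke `#0000ff` → score (S628, F2606). Control points (SVG): P0=(106.009,91.360), P1=(108.973,77.970), P2=(-0.717,106.242), P3=(23.369,85.476); sampled at t=k/3. Machine vertices: (106.009,132.040) → (80.549,134.902) → (34.748,130.145) → (23.369,137.924). Open path.

**Shape 2** — `<path>` open polyline, stroke `#0000ff` → score (S628, F2606). Machine vertices: (123.062,167.414) → (114.604,128.570) → (58.391,160.931) → (57.145,171.444). Open path.

**Shape 3** — `<polyline>` line segment, stroke `#0000ff` → score (S628, F2606). Machine vertices: (6.146,53.801) → (136.788,214.835). Open path.

G21
G90
G0 X106.009 Y132.040
M4 S628
G1 X80.549 Y134.902 F2606
G1 X34.748 Y130.145
G1 X23.369 Y137.924
M5
G0 X123.062 Y167.414
M4 S628
G1 X114.604 Y128.570 F2606
G1 X58.391 Y160.931
G1 X57.145 Y171.444
M5
G0 X6.146 Y53.801
M4 S628
G1 X136.788 Y214.835 F2606
M5
G0 X0.000 Y0.000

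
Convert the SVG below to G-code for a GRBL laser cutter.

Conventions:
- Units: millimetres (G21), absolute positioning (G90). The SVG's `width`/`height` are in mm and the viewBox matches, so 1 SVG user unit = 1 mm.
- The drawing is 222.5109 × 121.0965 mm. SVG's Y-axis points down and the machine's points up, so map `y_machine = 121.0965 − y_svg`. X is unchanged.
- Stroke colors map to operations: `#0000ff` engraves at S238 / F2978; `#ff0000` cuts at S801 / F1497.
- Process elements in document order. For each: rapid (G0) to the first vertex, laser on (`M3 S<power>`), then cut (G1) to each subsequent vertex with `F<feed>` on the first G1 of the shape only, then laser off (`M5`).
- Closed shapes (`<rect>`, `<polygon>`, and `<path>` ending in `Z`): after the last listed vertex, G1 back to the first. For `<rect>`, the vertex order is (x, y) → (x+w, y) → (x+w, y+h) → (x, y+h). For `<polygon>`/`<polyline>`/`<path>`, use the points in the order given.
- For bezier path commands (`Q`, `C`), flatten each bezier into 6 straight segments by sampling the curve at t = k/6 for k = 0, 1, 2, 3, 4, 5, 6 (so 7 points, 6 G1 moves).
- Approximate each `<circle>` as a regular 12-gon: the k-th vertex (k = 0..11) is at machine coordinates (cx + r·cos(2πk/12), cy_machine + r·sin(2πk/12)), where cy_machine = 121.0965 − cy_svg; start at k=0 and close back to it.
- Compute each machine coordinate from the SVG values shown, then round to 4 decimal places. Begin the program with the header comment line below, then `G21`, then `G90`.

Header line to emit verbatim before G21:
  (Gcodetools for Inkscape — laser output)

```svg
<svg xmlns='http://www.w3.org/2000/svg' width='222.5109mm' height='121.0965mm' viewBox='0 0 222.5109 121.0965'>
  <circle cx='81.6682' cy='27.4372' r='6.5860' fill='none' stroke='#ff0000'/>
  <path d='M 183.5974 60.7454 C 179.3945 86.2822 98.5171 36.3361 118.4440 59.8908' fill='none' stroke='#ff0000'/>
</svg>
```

(Gcodetools for Inkscape — laser output)
G21
G90
G0 X88.2542 Y93.6593
M3 S801
G1 X87.3718 Y96.9523 F1497
G1 X84.9612 Y99.3629
G1 X81.6682 Y100.2453
G1 X78.3752 Y99.3629
G1 X75.9646 Y96.9523
G1 X75.0822 Y93.6593
G1 X75.9646 Y90.3663
G1 X78.3752 Y87.9557
G1 X81.6682 Y87.0733
G1 X84.9612 Y87.9557
G1 X87.3718 Y90.3663
G1 X88.2542 Y93.6593
M5
G0 X183.5974 Y60.3511
M3 S801
G1 X175.9281 Y53.1832 F1497
G1 X160.4096 Y54.4574
G1 X141.9720 Y60.0351
G1 X125.5452 Y65.7780
G1 X116.0592 Y67.5477
G1 X118.4440 Y61.2057
M5

Since the viewBox matches the mm dimensions, user units are millimetres directly. The only transform is the Y-flip y_m = 121.0965 − y_svg.

Shape 1 is a circle drawn with `<circle>`. Its stroke #ff0000 means cut at S801, F1497. After flipping Y the toolpath is (88.2542,93.6593) → (87.3718,96.9523) → (84.9612,99.3629) → (81.6682,100.2453) → (78.3752,99.3629) → (75.9646,96.9523) → (75.0822,93.6593) → (75.9646,90.3663) → (78.3752,87.9557) → (81.6682,87.0733) → (84.9612,87.9557) → (87.3718,90.3663) → (88.2542,93.6593), returning to the start.

Shape 2 is a cubic bezier drawn with `<path>`. Its stroke #ff0000 means cut at S801, F1497. After flipping Y the toolpath is (183.5974,60.3511) → (175.9281,53.1832) → (160.4096,54.4574) → (141.9720,60.0351) → (125.5452,65.7780) → (116.0592,67.5477) → (118.4440,61.2057).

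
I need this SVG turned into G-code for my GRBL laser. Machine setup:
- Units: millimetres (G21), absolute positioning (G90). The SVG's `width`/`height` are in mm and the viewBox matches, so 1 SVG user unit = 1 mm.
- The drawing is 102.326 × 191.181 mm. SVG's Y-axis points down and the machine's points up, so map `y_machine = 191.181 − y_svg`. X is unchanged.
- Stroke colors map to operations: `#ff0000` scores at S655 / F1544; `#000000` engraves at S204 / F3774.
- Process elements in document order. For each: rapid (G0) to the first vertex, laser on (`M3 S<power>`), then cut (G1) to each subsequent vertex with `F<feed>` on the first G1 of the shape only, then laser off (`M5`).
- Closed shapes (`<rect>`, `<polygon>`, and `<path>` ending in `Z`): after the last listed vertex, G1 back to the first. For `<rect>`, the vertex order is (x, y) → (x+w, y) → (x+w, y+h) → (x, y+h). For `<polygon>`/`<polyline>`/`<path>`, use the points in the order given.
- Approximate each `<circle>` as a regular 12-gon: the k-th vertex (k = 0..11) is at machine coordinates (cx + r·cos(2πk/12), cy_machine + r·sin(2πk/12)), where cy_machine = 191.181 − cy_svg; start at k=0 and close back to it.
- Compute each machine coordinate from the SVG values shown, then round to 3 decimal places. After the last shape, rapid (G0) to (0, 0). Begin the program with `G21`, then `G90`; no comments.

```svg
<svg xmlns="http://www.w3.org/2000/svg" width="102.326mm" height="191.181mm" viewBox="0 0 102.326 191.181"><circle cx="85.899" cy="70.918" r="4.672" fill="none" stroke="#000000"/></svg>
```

G21
G90
G0 X90.571 Y120.263
M3 S204
G1 X89.945 Y122.599 F3774
G1 X88.235 Y124.309
G1 X85.899 Y124.935
G1 X83.563 Y124.309
G1 X81.853 Y122.599
G1 X81.227 Y120.263
G1 X81.853 Y117.927
G1 X83.563 Y116.217
G1 X85.899 Y115.591
G1 X88.235 Y116.217
G1 X89.945 Y117.927
G1 X90.571 Y120.263
M5
G0 X0.000 Y0.000

1 u = 1 mm; y_m = 191.181 − y.

[1] `<circle>` circle, #000000→engrave S204 F3774: (90.571,120.263) → (89.945,122.599) → (88.235,124.309) → (85.899,124.935) → (83.563,124.309) → (81.853,122.599) → (81.227,120.263) → (81.853,117.927) → (83.563,116.217) → (85.899,115.591) → (88.235,116.217) → (89.945,117.927) → (90.571,120.263) (closed)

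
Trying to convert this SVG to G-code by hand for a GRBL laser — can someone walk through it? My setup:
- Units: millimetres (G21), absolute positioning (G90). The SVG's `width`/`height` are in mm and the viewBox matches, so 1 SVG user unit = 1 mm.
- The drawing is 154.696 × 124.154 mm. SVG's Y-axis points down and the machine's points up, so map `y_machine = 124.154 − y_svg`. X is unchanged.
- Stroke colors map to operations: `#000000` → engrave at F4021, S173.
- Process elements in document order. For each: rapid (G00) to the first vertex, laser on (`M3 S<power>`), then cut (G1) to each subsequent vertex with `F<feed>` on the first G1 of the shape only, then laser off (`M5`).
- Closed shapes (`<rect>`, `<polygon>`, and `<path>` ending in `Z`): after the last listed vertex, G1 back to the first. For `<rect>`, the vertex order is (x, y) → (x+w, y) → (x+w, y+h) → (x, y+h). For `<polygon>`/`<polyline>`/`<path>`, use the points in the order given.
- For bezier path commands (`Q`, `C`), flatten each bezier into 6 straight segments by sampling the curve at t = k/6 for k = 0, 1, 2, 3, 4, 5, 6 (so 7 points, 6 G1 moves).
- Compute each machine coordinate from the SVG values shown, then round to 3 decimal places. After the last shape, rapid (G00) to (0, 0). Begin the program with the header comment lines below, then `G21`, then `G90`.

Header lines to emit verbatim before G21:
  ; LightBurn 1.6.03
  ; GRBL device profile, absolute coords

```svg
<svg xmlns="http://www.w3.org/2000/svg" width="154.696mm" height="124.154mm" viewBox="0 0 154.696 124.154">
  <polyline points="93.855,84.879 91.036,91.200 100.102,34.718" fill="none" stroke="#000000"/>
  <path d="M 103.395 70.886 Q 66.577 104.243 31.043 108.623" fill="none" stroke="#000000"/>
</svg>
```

; LightBurn 1.6.03
; GRBL device profile, absolute coords
G21
G90
G00 X93.855 Y39.275
M3 S173
G1 X91.036 Y32.954 F4021
G1 X100.102 Y89.436
M5
G00 X103.395 Y53.268
M3 S173
G1 X91.158 Y42.954 F4021
G1 X78.992 Y34.250
G1 X66.898 Y27.155
G1 X54.875 Y21.671
G1 X42.923 Y17.796
G1 X31.043 Y15.531
M5
G00 X0.000 Y0.000

1 u = 1 mm; y_m = 124.154 − y.

[1] `<polyline>` open polyline, #000000→engrave S173 F4021: (93.855,39.275) → (91.036,32.954) → (100.102,89.436)

[2] `<path>` quadratic bezier, #000000→engrave S173 F4021: (103.395,53.268) → (91.158,42.954) → (78.992,34.250) → (66.898,27.155) → (54.875,21.671) → (42.923,17.796) → (31.043,15.531)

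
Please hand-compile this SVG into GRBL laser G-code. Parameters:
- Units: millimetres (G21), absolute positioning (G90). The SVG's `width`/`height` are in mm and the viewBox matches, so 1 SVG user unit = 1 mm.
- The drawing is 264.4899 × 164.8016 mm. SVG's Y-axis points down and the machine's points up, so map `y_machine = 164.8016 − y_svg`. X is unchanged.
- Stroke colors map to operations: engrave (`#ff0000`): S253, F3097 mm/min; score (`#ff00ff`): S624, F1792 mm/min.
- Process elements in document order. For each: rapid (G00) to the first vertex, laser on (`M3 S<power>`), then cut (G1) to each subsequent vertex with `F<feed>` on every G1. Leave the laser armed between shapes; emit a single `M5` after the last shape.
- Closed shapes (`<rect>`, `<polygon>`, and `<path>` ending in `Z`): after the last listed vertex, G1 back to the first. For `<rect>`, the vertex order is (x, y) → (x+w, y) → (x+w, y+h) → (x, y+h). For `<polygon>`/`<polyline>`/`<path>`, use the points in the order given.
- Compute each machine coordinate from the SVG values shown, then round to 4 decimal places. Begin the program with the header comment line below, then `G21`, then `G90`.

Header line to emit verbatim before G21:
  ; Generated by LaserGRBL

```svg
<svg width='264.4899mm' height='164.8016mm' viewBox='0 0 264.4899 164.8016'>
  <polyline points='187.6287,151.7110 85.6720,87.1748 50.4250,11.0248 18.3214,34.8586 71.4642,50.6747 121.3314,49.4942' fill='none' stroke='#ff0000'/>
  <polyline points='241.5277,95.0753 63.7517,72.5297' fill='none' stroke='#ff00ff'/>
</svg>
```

; Generated by LaserGRBL
G21
G90
G00 X187.6287 Y13.0906
M3 S253
G1 X85.6720 Y77.6268 F3097
G1 X50.4250 Y153.7768 F3097
G1 X18.3214 Y129.9430 F3097
G1 X71.4642 Y114.1269 F3097
G1 X121.3314 Y115.3074 F3097
G00 X241.5277 Y69.7263
M3 S624
G1 X63.7517 Y92.2719 F1792
M5

viewBox `0 0 264.4899 164.8016` with mm width/height → 1 unit = 1 mm. Flip: y_m = 164.8016 − y_svg.

**Shape 1** — `<polyline>` open polyline, stroke `#ff0000` → engrave (S253, F3097). Machine vertices: (187.6287,13.0906) → (85.6720,77.6268) → (50.4250,153.7768) → (18.3214,129.9430) → (71.4642,114.1269) → (121.3314,115.3074). Open path.

**Shape 2** — `<polyline>` line segment, stroke `#ff00ff` → score (S624, F1792). Machine vertices: (241.5277,69.7263) → (63.7517,92.2719). Open path.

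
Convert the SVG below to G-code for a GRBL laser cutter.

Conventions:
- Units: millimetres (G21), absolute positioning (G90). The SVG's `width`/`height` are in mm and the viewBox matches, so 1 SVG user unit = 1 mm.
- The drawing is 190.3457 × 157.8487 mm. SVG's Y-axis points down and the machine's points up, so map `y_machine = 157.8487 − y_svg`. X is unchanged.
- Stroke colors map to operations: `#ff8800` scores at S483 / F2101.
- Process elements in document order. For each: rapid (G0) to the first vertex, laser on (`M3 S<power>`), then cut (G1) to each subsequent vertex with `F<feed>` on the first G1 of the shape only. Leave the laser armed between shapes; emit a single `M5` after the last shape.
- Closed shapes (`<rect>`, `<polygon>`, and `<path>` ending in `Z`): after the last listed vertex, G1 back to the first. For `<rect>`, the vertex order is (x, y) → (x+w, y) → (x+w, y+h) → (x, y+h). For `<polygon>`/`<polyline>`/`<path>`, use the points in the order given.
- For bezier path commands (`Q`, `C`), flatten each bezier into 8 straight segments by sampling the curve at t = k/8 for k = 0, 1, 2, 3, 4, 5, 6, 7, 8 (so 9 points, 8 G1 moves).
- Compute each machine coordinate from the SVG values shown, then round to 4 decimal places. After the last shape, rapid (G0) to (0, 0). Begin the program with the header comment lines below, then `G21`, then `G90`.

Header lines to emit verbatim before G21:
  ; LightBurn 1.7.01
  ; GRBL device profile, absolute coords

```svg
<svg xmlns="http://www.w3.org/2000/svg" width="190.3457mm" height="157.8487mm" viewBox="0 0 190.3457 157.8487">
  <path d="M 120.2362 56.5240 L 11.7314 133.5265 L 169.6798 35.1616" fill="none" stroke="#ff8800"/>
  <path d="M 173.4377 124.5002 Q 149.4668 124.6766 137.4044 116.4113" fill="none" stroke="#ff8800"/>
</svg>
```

; LightBurn 1.7.01
; GRBL device profile, absolute coords
G21
G90
G0 X120.2362 Y101.3247
M3 S483
G1 X11.7314 Y24.3222 F2101
G1 X169.6798 Y122.6871
G0 X173.4377 Y33.3485
M3 S483
G1 X167.6310 Y33.4363 F2101
G1 X162.1965 Y33.7879
G1 X157.1342 Y34.4033
G1 X152.4439 Y35.2825
G1 X148.1258 Y36.4255
G1 X144.1799 Y37.8324
G1 X140.6061 Y39.5030
G1 X137.4044 Y41.4374
M5
G0 X0.0000 Y0.0000

Since the viewBox matches the mm dimensions, user units are millimetres directly. The only transform is the Y-flip y_m = 157.8487 − y_svg.

Shape 1 is a open polyline drawn with `<path>`. Its stroke #ff8800 means score at S483, F2101. After flipping Y the toolpath is (120.2362,101.3247) → (11.7314,24.3222) → (169.6798,122.6871).

Shape 2 is a quadratic bezier drawn with `<path>`. Its stroke #ff8800 means score at S483, F2101. After flipping Y the toolpath is (173.4377,33.3485) → (167.6310,33.4363) → (162.1965,33.7879) → (157.1342,34.4033) → (152.4439,35.2825) → (148.1258,36.4255) → (144.1799,37.8324) → (140.6061,39.5030) → (137.4044,41.4374).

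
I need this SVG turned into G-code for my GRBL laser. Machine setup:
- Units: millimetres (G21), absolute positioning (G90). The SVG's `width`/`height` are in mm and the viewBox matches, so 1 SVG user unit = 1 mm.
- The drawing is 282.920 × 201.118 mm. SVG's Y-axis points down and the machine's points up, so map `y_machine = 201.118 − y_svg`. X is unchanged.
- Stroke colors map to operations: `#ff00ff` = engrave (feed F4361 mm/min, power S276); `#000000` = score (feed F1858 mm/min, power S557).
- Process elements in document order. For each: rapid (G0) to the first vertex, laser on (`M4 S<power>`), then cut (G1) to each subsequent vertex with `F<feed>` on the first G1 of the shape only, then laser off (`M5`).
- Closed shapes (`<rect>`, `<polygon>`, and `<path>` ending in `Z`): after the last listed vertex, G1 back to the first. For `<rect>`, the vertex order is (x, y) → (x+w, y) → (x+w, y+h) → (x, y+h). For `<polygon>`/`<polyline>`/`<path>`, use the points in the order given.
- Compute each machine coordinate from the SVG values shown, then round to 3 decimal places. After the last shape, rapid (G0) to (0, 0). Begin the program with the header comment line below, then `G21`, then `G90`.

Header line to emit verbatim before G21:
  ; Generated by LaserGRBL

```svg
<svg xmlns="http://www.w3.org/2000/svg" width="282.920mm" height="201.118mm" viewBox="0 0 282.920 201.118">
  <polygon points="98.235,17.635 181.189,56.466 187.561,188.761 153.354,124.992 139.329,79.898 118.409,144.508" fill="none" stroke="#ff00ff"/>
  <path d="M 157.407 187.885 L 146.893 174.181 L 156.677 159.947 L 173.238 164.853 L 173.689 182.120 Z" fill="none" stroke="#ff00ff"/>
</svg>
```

viewBox `0 0 282.920 201.118` with mm width/height → 1 unit = 1 mm. Flip: y_m = 201.118 − y_svg.

**Shape 1** — `<polygon>` closed polygon, stroke `#ff00ff` → engrave (S276, F4361). Machine vertices: (98.235,183.483) → (181.189,144.652) → (187.561,12.357) → (153.354,76.126) → (139.329,121.220) → (118.409,56.610) → (98.235,183.483). Closed: final G1 returns to the first vertex.

**Shape 2** — `<path>` regular polygon, stroke `#ff00ff` → engrave (S276, F4361). Machine vertices: (157.407,13.233) → (146.893,26.937) → (156.677,41.171) → (173.238,36.265) → (173.689,18.998) → (157.407,13.233). Closed: final G1 returns to the first vertex.

; Generated by LaserGRBL
G21
G90
G0 X98.235 Y183.483
M4 S276
G1 X181.189 Y144.652 F4361
G1 X187.561 Y12.357
G1 X153.354 Y76.126
G1 X139.329 Y121.220
G1 X118.409 Y56.610
G1 X98.235 Y183.483
M5
G0 X157.407 Y13.233
M4 S276
G1 X146.893 Y26.937 F4361
G1 X156.677 Y41.171
G1 X173.238 Y36.265
G1 X173.689 Y18.998
G1 X157.407 Y13.233
M5
G0 X0.000 Y0.000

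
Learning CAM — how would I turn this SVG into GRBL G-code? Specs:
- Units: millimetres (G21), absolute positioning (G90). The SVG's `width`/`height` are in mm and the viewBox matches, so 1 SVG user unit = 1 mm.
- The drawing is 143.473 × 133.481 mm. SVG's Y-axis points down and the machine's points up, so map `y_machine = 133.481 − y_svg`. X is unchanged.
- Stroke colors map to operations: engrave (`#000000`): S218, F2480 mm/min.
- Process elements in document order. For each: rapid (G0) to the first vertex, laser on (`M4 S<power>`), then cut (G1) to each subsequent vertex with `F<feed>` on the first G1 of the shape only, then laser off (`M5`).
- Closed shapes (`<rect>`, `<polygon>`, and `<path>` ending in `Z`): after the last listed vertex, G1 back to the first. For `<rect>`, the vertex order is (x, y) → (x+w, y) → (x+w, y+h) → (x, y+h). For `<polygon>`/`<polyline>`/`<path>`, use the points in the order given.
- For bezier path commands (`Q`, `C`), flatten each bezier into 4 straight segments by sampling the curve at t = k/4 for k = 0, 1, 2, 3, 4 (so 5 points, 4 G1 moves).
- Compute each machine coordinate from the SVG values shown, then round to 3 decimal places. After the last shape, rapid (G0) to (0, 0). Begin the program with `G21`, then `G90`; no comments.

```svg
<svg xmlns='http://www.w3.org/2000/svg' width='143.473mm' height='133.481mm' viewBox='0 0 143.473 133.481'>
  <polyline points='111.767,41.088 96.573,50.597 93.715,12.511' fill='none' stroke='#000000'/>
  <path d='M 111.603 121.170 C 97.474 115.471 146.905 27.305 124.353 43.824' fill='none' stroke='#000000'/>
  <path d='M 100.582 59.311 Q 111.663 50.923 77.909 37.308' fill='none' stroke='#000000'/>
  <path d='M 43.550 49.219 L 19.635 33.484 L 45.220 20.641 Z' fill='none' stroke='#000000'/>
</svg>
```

Since the viewBox matches the mm dimensions, user units are millimetres directly. The only transform is the Y-flip y_m = 133.481 − y_svg.

Shape 1 is a open polyline drawn with `<polyline>`. Its stroke #000000 means engrave at S218, F2480. After flipping Y the toolpath is (111.767,92.393) → (96.573,82.884) → (93.715,120.970).

Shape 2 is a cubic bezier drawn with `<path>`. Its stroke #000000 means engrave at S218, F2480. After flipping Y the toolpath is (111.603,12.311) → (110.806,29.124) → (121.137,59.316) → (129.888,85.342) → (124.353,89.657).

Shape 3 is a quadratic bezier drawn with `<path>`. Its stroke #000000 means engrave at S218, F2480. After flipping Y the toolpath is (100.582,74.170) → (103.320,78.691) → (100.454,83.865) → (91.984,89.692) → (77.909,96.173).

Shape 4 is a regular polygon drawn with `<path>`. Its stroke #000000 means engrave at S218, F2480. After flipping Y the toolpath is (43.550,84.262) → (19.635,99.997) → (45.220,112.840) → (43.550,84.262), returning to the start.

G21
G90
G0 X111.767 Y92.393
M4 S218
G1 X96.573 Y82.884 F2480
G1 X93.715 Y120.970
M5
G0 X111.603 Y12.311
M4 S218
G1 X110.806 Y29.124 F2480
G1 X121.137 Y59.316
G1 X129.888 Y85.342
G1 X124.353 Y89.657
M5
G0 X100.582 Y74.170
M4 S218
G1 X103.320 Y78.691 F2480
G1 X100.454 Y83.865
G1 X91.984 Y89.692
G1 X77.909 Y96.173
M5
G0 X43.550 Y84.262
M4 S218
G1 X19.635 Y99.997 F2480
G1 X45.220 Y112.840
G1 X43.550 Y84.262
M5
G0 X0.000 Y0.000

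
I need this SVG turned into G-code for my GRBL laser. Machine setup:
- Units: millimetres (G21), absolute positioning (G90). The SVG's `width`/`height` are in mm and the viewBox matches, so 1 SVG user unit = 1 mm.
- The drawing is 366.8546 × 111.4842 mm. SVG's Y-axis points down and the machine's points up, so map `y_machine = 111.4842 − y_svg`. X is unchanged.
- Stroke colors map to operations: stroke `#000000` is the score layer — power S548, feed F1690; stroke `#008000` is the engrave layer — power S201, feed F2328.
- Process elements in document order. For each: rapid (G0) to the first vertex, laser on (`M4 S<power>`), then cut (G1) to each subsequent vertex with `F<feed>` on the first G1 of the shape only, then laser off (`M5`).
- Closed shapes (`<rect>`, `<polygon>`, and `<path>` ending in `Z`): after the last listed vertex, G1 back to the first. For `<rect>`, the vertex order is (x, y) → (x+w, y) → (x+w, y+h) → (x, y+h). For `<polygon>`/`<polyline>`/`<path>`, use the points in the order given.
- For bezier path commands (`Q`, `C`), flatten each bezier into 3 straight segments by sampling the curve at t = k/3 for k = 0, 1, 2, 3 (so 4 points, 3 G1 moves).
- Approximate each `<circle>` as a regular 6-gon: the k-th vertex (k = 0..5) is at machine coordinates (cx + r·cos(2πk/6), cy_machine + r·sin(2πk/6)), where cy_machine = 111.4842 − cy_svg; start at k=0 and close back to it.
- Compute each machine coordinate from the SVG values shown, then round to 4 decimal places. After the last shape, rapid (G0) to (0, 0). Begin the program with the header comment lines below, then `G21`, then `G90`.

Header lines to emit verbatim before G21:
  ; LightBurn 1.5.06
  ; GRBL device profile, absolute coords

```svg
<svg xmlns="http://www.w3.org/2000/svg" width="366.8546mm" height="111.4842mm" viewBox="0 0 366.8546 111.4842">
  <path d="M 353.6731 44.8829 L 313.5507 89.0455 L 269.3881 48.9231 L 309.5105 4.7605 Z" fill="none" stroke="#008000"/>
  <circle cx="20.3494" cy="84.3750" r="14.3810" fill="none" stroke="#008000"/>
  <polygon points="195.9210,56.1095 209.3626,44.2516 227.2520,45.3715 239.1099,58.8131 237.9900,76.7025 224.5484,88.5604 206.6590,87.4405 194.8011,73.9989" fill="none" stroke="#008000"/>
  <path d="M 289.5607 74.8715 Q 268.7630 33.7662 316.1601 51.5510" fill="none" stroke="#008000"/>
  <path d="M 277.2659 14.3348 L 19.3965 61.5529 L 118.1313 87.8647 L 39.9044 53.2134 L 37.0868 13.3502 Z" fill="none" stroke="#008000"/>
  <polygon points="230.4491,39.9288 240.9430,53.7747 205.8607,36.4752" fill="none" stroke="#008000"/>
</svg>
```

; LightBurn 1.5.06
; GRBL device profile, absolute coords
G21
G90
G0 X353.6731 Y66.6013
M4 S201
G1 X313.5507 Y22.4387 F2328
G1 X269.3881 Y62.5611
G1 X309.5105 Y106.7237
G1 X353.6731 Y66.6013
M5
G0 X34.7304 Y27.1092
M4 S201
G1 X27.5399 Y39.5635 F2328
G1 X13.1589 Y39.5635
G1 X5.9684 Y27.1092
G1 X13.1589 Y14.6549
G1 X27.5399 Y14.6549
G1 X34.7304 Y27.1092
M5
G0 X195.9210 Y55.3747
M4 S201
G1 X209.3626 Y67.2326 F2328
G1 X227.2520 Y66.1127
G1 X239.1099 Y52.6711
G1 X237.9900 Y34.7817
G1 X224.5484 Y22.9238
G1 X206.6590 Y24.0437
G1 X194.8011 Y37.4853
G1 X195.9210 Y55.3747
M5
G0 X289.5607 Y36.6127
M4 S201
G1 X283.2728 Y57.4729 F2328
G1 X292.1392 Y65.2464
G1 X316.1601 Y59.9332
M5
G0 X277.2659 Y97.1494
M4 S201
G1 X19.3965 Y49.9313 F2328
G1 X118.1313 Y23.6195
G1 X39.9044 Y58.2708
G1 X37.0868 Y98.1340
G1 X277.2659 Y97.1494
M5
G0 X230.4491 Y71.5554
M4 S201
G1 X240.9430 Y57.7095 F2328
G1 X205.8607 Y75.0090
G1 X230.4491 Y71.5554
M5
G0 X0.0000 Y0.0000

1 u = 1 mm; y_m = 111.4842 − y.

[1] `<path>` regular polygon, #008000→engrave S201 F2328: (353.6731,66.6013) → (313.5507,22.4387) → (269.3881,62.5611) → (309.5105,106.7237) → (353.6731,66.6013) (closed)

[2] `<circle>` circle, #008000→engrave S201 F2328: (34.7304,27.1092) → (27.5399,39.5635) → (13.1589,39.5635) → (5.9684,27.1092) → (13.1589,14.6549) → (27.5399,14.6549) → (34.7304,27.1092) (closed)

[3] `<polygon>` regular polygon, #008000→engrave S201 F2328: (195.9210,55.3747) → (209.3626,67.2326) → (227.2520,66.1127) → (239.1099,52.6711) → (237.9900,34.7817) → (224.5484,22.9238) → (206.6590,24.0437) → (194.8011,37.4853) → (195.9210,55.3747) (closed)

[4] `<path>` quadratic bezier, #008000→engrave S201 F2328: (289.5607,36.6127) → (283.2728,57.4729) → (292.1392,65.2464) → (316.1601,59.9332)

[5] `<path>` closed polygon, #008000→engrave S201 F2328: (277.2659,97.1494) → (19.3965,49.9313) → (118.1313,23.6195) → (39.9044,58.2708) → (37.0868,98.1340) → (277.2659,97.1494) (closed)

[6] `<polygon>` closed polygon, #008000→engrave S201 F2328: (230.4491,71.5554) → (240.9430,57.7095) → (205.8607,75.0090) → (230.4491,71.5554) (closed)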